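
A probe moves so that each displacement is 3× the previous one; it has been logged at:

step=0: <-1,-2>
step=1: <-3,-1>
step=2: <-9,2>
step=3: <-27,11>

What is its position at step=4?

Consecutive displacements <-2,+1>, <-6,+3>, <-18,+9> scale by a factor of 3 each step.
step 4: <-27,11> + <-54,+27> → <-81,38>

<-81,38>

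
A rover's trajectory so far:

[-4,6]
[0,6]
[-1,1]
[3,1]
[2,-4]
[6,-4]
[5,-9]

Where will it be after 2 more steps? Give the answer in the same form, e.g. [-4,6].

[8,-14]

Differencing gives [+4,+0], [-1,-5], [+4,+0], [-1,-5], [+4,+0], [-1,-5]. This is the pattern [+4,+0], [-1,-5] repeated.
step 7: apply [+4,+0] → [9,-9]
step 8: apply [-1,-5] → [8,-14]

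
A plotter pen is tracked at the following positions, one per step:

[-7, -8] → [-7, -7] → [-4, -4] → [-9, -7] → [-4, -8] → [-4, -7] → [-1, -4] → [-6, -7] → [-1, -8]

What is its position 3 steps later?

Step-to-step displacements: [+0, +1], [+3, +3], [-5, -3], [+5, -1], [+0, +1], [+3, +3], [-5, -3], [+5, -1] — a repeating cycle of length 4.
step 9: apply [+0, +1] → [-1, -7]
step 10: apply [+3, +3] → [2, -4]
step 11: apply [-5, -3] → [-3, -7]

[-3, -7]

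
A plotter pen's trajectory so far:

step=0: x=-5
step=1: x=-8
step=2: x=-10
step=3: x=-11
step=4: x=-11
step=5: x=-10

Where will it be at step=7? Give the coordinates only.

Successive displacements: -3, -2, -1, +0, +1 — each changes by +1.
step 6: -10 + 2 → x=-8
step 7: -8 + 3 → x=-5

x=-5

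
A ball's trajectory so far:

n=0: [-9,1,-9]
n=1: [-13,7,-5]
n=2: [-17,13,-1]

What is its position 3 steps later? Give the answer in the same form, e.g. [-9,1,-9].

[-29,31,11]

The position changes by [-4,+6,+4] every step.
step 3: [-17,13,-1] + [-4,+6,+4] → [-21,19,3]
step 4: [-21,19,3] + [-4,+6,+4] → [-25,25,7]
step 5: [-25,25,7] + [-4,+6,+4] → [-29,31,11]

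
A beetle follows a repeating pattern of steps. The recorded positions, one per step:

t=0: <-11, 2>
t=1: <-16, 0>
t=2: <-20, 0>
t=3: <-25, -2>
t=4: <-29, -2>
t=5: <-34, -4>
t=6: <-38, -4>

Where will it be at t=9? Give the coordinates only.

The moves between consecutive positions are <-5, -2>, <-4, +0>, <-5, -2>, <-4, +0>, <-5, -2>, <-4, +0>; they repeat the 2-cycle [<-5, -2>, <-4, +0>].
step 7: apply <-5, -2> → <-43, -6>
step 8: apply <-4, +0> → <-47, -6>
step 9: apply <-5, -2> → <-52, -8>

<-52, -8>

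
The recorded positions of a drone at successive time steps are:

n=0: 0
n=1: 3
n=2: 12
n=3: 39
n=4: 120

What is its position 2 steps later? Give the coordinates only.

The jumps are +3, +9, +27, +81 — a geometric progression with ratio 3.
step 5: 120 + 243 → 363
step 6: 363 + 729 → 1092

1092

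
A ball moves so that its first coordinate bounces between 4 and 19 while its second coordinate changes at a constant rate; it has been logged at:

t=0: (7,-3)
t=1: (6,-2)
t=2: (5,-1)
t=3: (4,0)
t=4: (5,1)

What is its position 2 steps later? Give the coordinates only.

The first coordinate travels 1 per step and bounces off the walls at 4 and 19.
  step 5: 5 → 6
  step 6: 6 → 7
The second coordinate changes by +1 each step: at step 6 it is 3.

(7,3)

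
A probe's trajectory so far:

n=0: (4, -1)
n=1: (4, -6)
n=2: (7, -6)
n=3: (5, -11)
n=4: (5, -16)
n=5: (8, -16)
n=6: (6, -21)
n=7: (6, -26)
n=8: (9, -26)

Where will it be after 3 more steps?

(10, -36)

The moves between consecutive positions are (+0, -5), (+3, +0), (-2, -5), (+0, -5), (+3, +0), (-2, -5), (+0, -5), (+3, +0); they repeat the 3-cycle [(+0, -5), (+3, +0), (-2, -5)].
step 9: apply (-2, -5) → (7, -31)
step 10: apply (+0, -5) → (7, -36)
step 11: apply (+3, +0) → (10, -36)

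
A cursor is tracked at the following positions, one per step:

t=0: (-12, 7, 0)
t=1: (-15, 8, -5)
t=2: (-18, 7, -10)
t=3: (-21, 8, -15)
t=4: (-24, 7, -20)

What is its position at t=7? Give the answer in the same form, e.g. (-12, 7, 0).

(-33, 8, -35)

First: linear, -3 per step → -33 at step 7.
Second: cycles through 7, 8 every 2 steps. Step 7 lands at position 1 of the cycle → 8.
Third: linear, -5 per step → -35 at step 7.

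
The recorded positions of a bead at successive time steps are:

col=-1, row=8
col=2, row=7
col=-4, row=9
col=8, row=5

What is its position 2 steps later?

col=32, row=-3

The jumps are (+3, -1), (-6, +2), (+12, -4) — a geometric progression with ratio -2.
step 4: col=8, row=5 + (-24, +8) → col=-16, row=13
step 5: col=-16, row=13 + (+48, -16) → col=32, row=-3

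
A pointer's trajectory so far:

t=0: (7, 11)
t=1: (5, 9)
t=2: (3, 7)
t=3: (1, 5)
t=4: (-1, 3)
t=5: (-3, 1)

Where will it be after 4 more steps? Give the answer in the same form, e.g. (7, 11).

(-11, -7)

Each step adds (-2, -2) to the position.
step 6: (-3, 1) + (-2, -2) → (-5, -1)
step 7: (-5, -1) + (-2, -2) → (-7, -3)
step 8: (-7, -3) + (-2, -2) → (-9, -5)
step 9: (-9, -5) + (-2, -2) → (-11, -7)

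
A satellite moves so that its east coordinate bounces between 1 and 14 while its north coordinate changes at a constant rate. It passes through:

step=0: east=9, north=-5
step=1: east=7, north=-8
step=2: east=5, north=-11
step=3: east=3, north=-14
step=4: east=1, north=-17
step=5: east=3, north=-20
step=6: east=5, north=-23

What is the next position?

The east coordinate travels 2 per step and bounces off the walls at 1 and 14.
  step 7: 5 → 7
The north coordinate changes by -3 each step: at step 7 it is -26.

east=7, north=-26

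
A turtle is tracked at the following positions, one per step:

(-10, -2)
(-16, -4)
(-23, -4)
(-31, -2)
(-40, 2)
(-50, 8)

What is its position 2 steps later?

(-73, 26)

Taking differences between consecutive positions: (-6, -2), (-7, +0), (-8, +2), (-9, +4), (-10, +6). These grow by (-1, +2) each step.
step 6: (-50, 8) + (-11, +8) → (-61, 16)
step 7: (-61, 16) + (-12, +10) → (-73, 26)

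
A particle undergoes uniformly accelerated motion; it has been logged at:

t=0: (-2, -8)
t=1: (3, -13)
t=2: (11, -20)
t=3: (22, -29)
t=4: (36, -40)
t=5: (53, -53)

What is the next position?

First differences are (+5, -5), (+8, -7), (+11, -9), (+14, -11), (+17, -13); their common second difference is (+3, -2) (constant acceleration).
step 6: (53, -53) + (+20, -15) → (73, -68)

(73, -68)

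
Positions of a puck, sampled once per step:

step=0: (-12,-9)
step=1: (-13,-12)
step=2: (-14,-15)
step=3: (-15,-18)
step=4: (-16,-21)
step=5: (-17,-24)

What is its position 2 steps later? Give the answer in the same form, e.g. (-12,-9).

Each step adds (-1,-3) to the position.
step 6: (-17,-24) + (-1,-3) → (-18,-27)
step 7: (-18,-27) + (-1,-3) → (-19,-30)

(-19,-30)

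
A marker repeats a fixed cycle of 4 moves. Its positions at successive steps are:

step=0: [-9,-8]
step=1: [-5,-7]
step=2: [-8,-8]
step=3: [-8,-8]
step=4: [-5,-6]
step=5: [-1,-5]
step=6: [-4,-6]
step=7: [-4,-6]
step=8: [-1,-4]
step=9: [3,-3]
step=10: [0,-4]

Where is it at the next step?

The moves between consecutive positions are [+4,+1], [-3,-1], [+0,+0], [+3,+2], [+4,+1], [-3,-1], [+0,+0], [+3,+2], [+4,+1], [-3,-1]; they repeat the 4-cycle [[+4,+1], [-3,-1], [+0,+0], [+3,+2]].
step 11: apply [+0,+0] → [0,-4]

[0,-4]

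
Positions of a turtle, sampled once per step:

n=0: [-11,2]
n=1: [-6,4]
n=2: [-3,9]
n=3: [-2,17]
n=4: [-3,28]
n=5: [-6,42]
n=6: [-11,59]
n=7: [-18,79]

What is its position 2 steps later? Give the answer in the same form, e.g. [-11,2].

[-38,128]

Successive displacements: [+5,+2], [+3,+5], [+1,+8], [-1,+11], [-3,+14], [-5,+17], [-7,+20] — each changes by [-2,+3].
step 8: [-18,79] + [-9,+23] → [-27,102]
step 9: [-27,102] + [-11,+26] → [-38,128]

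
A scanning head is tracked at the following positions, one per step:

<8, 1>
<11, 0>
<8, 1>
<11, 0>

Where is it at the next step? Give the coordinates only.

Step-to-step displacements: <+3, -1>, <-3, +1>, <+3, -1>; each is -1× the previous.
step 4: <11, 0> + <-3, +1> → <8, 1>

<8, 1>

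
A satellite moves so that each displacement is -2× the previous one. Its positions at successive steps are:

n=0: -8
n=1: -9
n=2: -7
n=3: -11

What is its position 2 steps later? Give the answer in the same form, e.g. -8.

-19

Consecutive displacements -1, +2, -4 scale by a factor of -2 each step.
step 4: -11 + 8 → -3
step 5: -3 − 16 → -19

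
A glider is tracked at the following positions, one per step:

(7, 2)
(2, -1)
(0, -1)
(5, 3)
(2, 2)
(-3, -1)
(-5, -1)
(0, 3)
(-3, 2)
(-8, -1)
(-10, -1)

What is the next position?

(-5, 3)

The moves between consecutive positions are (-5, -3), (-2, +0), (+5, +4), (-3, -1), (-5, -3), (-2, +0), (+5, +4), (-3, -1), (-5, -3), (-2, +0); they repeat the 4-cycle [(-5, -3), (-2, +0), (+5, +4), (-3, -1)].
step 11: apply (+5, +4) → (-5, 3)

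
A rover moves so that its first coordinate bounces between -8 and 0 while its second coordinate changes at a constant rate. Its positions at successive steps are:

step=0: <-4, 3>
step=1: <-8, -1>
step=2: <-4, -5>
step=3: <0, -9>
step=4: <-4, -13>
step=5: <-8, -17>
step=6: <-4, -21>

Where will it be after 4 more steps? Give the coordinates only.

<-4, -37>

The first coordinate travels 4 per step and bounces off the walls at -8 and 0.
  step 7: -4 → 0
  step 8: 0 → -4
  step 9: -4 → -8
  step 10: -8 → -4
The second coordinate changes by -4 each step: at step 10 it is -37.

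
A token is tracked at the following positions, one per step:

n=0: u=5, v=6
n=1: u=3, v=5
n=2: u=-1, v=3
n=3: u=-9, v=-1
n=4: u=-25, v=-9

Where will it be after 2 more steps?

u=-121, v=-57

Step-to-step displacements: (-2, -1), (-4, -2), (-8, -4), (-16, -8); each is 2× the previous.
step 5: u=-25, v=-9 + (-32, -16) → u=-57, v=-25
step 6: u=-57, v=-25 + (-64, -32) → u=-121, v=-57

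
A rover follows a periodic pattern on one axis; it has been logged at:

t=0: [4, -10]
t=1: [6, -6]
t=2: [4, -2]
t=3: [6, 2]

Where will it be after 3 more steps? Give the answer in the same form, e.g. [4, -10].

The first coordinate repeats the cycle [4, 6] with period 2; step 6 mod 2 = 0, giving 4.
The second coordinate changes by +4 each step, so at step 6 it is -10 + 6·(4) = 14.

[4, 14]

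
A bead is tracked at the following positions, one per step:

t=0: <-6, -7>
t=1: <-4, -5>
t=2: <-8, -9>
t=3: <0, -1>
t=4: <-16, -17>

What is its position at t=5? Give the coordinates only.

<16, 15>

Step-to-step displacements: <+2, +2>, <-4, -4>, <+8, +8>, <-16, -16>; each is -2× the previous.
step 5: <-16, -17> + <+32, +32> → <16, 15>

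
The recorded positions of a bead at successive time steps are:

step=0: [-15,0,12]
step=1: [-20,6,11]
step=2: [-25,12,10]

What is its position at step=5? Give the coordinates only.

Each step adds [-5,+6,-1] to the position.
step 3: [-25,12,10] + [-5,+6,-1] → [-30,18,9]
step 4: [-30,18,9] + [-5,+6,-1] → [-35,24,8]
step 5: [-35,24,8] + [-5,+6,-1] → [-40,30,7]

[-40,30,7]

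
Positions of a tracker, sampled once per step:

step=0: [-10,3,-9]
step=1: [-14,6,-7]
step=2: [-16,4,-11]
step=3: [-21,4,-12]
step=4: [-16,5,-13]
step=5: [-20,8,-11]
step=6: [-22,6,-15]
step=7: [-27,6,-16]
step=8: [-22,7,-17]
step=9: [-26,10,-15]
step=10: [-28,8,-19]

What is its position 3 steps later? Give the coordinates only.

The moves between consecutive positions are [-4,+3,+2], [-2,-2,-4], [-5,+0,-1], [+5,+1,-1], [-4,+3,+2], [-2,-2,-4], [-5,+0,-1], [+5,+1,-1], [-4,+3,+2], [-2,-2,-4]; they repeat the 4-cycle [[-4,+3,+2], [-2,-2,-4], [-5,+0,-1], [+5,+1,-1]].
step 11: apply [-5,+0,-1] → [-33,8,-20]
step 12: apply [+5,+1,-1] → [-28,9,-21]
step 13: apply [-4,+3,+2] → [-32,12,-19]

[-32,12,-19]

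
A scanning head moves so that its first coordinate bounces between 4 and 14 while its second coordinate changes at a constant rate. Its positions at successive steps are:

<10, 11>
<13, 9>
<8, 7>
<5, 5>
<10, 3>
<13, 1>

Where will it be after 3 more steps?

The first coordinate reflects between 4 and 14, moving 5 per step.
  step 6: 13 → 8
  step 7: 8 → 5
  step 8: 5 → 10
The second coordinate changes by -2 each step: at step 8 it is -5.

<10, -5>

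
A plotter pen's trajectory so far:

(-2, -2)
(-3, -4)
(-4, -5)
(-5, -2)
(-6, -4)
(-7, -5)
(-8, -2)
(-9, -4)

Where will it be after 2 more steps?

The first coordinate changes by -1 each step, so at step 9 it is -2 + 9·(-1) = -11.
The second coordinate repeats the cycle [-2, -4, -5] with period 3; step 9 mod 3 = 0, giving -2.

(-11, -2)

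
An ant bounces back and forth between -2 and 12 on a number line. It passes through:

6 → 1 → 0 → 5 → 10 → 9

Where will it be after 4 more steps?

The value travels 5 per step and bounces off the walls at -2 and 12.
  step 6: 9 → 4
  step 7: 4 → -1
  step 8: -1 → 2
  step 9: 2 → 7

7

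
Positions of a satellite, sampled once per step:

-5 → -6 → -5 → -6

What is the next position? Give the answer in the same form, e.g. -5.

Step-to-step displacements: -1, +1, -1; each is -1× the previous.
step 4: -6 + 1 → -5

-5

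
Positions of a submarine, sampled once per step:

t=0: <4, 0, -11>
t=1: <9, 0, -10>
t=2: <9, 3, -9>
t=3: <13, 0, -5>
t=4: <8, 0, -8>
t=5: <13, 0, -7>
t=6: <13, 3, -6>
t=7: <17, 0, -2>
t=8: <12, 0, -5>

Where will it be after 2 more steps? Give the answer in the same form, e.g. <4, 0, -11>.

Differencing gives <+5, +0, +1>, <+0, +3, +1>, <+4, -3, +4>, <-5, +0, -3>, <+5, +0, +1>, <+0, +3, +1>, <+4, -3, +4>, <-5, +0, -3>. This is the pattern <+5, +0, +1>, <+0, +3, +1>, <+4, -3, +4>, <-5, +0, -3> repeated.
step 9: apply <+5, +0, +1> → <17, 0, -4>
step 10: apply <+0, +3, +1> → <17, 3, -3>

<17, 3, -3>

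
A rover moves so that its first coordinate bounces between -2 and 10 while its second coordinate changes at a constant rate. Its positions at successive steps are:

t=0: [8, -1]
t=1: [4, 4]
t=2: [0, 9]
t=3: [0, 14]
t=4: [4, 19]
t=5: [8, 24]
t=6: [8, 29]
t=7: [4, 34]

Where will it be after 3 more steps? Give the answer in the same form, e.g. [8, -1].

[4, 49]

The first coordinate reflects between -2 and 10, moving 4 per step.
  step 8: 4 → 0
  step 9: 0 → 0
  step 10: 0 → 4
The second coordinate changes by +5 each step: at step 10 it is 49.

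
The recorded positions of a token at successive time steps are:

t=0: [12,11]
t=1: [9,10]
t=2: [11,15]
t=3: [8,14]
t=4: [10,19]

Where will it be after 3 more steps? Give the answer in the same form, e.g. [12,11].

The moves between consecutive positions are [-3,-1], [+2,+5], [-3,-1], [+2,+5]; they repeat the 2-cycle [[-3,-1], [+2,+5]].
step 5: apply [-3,-1] → [7,18]
step 6: apply [+2,+5] → [9,23]
step 7: apply [-3,-1] → [6,22]

[6,22]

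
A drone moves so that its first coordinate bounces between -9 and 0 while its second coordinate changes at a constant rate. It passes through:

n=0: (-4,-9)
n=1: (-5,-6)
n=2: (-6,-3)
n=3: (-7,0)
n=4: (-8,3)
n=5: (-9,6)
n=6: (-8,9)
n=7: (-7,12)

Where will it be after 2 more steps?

(-5,18)

The first coordinate travels 1 per step and bounces off the walls at -9 and 0.
  step 8: -7 → -6
  step 9: -6 → -5
The second coordinate changes by +3 each step: at step 9 it is 18.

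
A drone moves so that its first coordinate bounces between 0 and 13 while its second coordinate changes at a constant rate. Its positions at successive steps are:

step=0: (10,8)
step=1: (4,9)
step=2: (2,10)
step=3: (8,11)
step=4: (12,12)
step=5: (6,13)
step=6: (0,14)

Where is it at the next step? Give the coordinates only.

(6,15)

The first coordinate reflects between 0 and 13, moving 6 per step.
  step 7: 0 → 6
The second coordinate changes by +1 each step: at step 7 it is 15.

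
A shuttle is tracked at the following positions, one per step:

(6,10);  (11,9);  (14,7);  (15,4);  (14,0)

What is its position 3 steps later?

Successive displacements: (+5,-1), (+3,-2), (+1,-3), (-1,-4) — each changes by (-2,-1).
step 5: (14,0) + (-3,-5) → (11,-5)
step 6: (11,-5) + (-5,-6) → (6,-11)
step 7: (6,-11) + (-7,-7) → (-1,-18)

(-1,-18)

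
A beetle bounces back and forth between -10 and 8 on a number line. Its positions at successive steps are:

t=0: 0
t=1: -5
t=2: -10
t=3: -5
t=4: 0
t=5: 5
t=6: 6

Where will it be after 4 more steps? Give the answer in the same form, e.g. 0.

-6

The value travels 5 per step and bounces off the walls at -10 and 8.
  step 7: 6 → 1
  step 8: 1 → -4
  step 9: -4 → -9
  step 10: -9 → -6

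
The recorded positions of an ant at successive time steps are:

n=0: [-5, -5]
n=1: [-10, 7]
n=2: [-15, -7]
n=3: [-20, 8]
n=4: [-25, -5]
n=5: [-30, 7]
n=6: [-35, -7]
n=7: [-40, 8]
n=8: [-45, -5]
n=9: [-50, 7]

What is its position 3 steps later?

The first coordinate changes by -5 each step, so at step 12 it is -5 + 12·(-5) = -65.
The second coordinate repeats the cycle [-5, 7, -7, 8] with period 4; step 12 mod 4 = 0, giving -5.

[-65, -5]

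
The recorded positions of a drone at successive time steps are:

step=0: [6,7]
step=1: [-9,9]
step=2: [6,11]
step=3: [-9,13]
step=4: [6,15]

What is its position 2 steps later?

[6,19]

The first coordinate repeats the cycle [6, -9] with period 2; step 6 mod 2 = 0, giving 6.
The second coordinate changes by +2 each step, so at step 6 it is 7 + 6·(2) = 19.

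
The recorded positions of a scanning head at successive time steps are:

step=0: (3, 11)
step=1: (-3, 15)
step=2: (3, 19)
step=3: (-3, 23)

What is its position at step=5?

The first coordinate repeats the cycle [3, -3] with period 2; step 5 mod 2 = 1, giving -3.
The second coordinate changes by +4 each step, so at step 5 it is 11 + 5·(4) = 31.

(-3, 31)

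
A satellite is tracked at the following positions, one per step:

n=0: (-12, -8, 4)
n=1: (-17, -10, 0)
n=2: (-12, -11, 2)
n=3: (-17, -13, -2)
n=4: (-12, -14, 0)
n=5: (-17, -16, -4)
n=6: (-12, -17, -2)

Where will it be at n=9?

(-17, -22, -8)

Step-to-step displacements: (-5, -2, -4), (+5, -1, +2), (-5, -2, -4), (+5, -1, +2), (-5, -2, -4), (+5, -1, +2) — a repeating cycle of length 2.
step 7: apply (-5, -2, -4) → (-17, -19, -6)
step 8: apply (+5, -1, +2) → (-12, -20, -4)
step 9: apply (-5, -2, -4) → (-17, -22, -8)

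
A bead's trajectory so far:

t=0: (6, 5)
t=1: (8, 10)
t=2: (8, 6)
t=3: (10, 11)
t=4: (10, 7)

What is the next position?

Step-to-step displacements: (+2, +5), (+0, -4), (+2, +5), (+0, -4) — a repeating cycle of length 2.
step 5: apply (+2, +5) → (12, 12)

(12, 12)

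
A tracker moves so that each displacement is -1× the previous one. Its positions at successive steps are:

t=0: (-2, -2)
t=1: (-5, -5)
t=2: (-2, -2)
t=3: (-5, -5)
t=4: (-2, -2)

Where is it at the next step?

(-5, -5)

Step-to-step displacements: (-3, -3), (+3, +3), (-3, -3), (+3, +3); each is -1× the previous.
step 5: (-2, -2) + (-3, -3) → (-5, -5)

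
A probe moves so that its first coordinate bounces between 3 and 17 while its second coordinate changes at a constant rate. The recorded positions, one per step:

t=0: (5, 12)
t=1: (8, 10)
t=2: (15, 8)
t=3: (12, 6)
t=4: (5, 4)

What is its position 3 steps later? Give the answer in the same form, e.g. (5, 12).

(12, -2)

The first coordinate reflects between 3 and 17, moving 7 per step.
  step 5: 5 → 8
  step 6: 8 → 15
  step 7: 15 → 12
The second coordinate changes by -2 each step: at step 7 it is -2.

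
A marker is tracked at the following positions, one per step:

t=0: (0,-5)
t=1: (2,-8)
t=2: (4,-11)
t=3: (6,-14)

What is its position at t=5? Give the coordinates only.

Each step adds (+2,-3) to the position.
step 4: (6,-14) + (+2,-3) → (8,-17)
step 5: (8,-17) + (+2,-3) → (10,-20)

(10,-20)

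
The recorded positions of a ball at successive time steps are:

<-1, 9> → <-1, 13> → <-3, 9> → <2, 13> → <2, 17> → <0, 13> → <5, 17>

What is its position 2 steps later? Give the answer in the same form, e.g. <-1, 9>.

Step-to-step displacements: <+0, +4>, <-2, -4>, <+5, +4>, <+0, +4>, <-2, -4>, <+5, +4> — a repeating cycle of length 3.
step 7: apply <+0, +4> → <5, 21>
step 8: apply <-2, -4> → <3, 17>

<3, 17>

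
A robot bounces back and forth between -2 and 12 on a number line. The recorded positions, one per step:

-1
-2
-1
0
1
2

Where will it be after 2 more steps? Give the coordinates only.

The value reflects between -2 and 12, moving 1 per step.
  step 6: 2 → 3
  step 7: 3 → 4

4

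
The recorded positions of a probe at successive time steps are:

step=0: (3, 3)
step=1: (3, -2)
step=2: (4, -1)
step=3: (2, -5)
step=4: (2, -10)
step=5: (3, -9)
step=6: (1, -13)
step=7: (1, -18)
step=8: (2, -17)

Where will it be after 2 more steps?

(0, -26)

Differencing gives (+0, -5), (+1, +1), (-2, -4), (+0, -5), (+1, +1), (-2, -4), (+0, -5), (+1, +1). This is the pattern (+0, -5), (+1, +1), (-2, -4) repeated.
step 9: apply (-2, -4) → (0, -21)
step 10: apply (+0, -5) → (0, -26)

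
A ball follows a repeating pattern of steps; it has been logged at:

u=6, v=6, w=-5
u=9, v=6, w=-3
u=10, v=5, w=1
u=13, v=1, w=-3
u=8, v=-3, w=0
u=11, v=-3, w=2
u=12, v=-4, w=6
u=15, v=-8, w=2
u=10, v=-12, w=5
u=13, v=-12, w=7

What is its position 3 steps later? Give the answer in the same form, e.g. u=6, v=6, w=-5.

Differencing gives (+3,+0,+2), (+1,-1,+4), (+3,-4,-4), (-5,-4,+3), (+3,+0,+2), (+1,-1,+4), (+3,-4,-4), (-5,-4,+3), (+3,+0,+2). This is the pattern (+3,+0,+2), (+1,-1,+4), (+3,-4,-4), (-5,-4,+3) repeated.
step 10: apply (+1,-1,+4) → u=14, v=-13, w=11
step 11: apply (+3,-4,-4) → u=17, v=-17, w=7
step 12: apply (-5,-4,+3) → u=12, v=-21, w=10

u=12, v=-21, w=10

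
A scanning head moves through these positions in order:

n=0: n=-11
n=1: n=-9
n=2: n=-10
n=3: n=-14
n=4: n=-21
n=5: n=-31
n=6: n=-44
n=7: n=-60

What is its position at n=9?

Successive displacements: +2, -1, -4, -7, -10, -13, -16 — each changes by -3.
step 8: -60 − 19 → n=-79
step 9: -79 − 22 → n=-101

n=-101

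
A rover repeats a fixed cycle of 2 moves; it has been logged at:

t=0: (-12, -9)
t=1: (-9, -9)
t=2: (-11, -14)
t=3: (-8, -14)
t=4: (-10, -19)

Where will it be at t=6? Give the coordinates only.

(-9, -24)

Step-to-step displacements: (+3, +0), (-2, -5), (+3, +0), (-2, -5) — a repeating cycle of length 2.
step 5: apply (+3, +0) → (-7, -19)
step 6: apply (-2, -5) → (-9, -24)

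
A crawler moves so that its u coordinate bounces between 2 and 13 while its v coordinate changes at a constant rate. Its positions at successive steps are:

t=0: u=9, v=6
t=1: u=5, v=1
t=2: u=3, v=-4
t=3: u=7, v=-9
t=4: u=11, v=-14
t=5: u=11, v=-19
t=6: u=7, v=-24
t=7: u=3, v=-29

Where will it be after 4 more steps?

u=9, v=-49

The u coordinate reflects between 2 and 13, moving 4 per step.
  step 8: 3 → 5
  step 9: 5 → 9
  step 10: 9 → 13
  step 11: 13 → 9
The v coordinate changes by -5 each step: at step 11 it is -49.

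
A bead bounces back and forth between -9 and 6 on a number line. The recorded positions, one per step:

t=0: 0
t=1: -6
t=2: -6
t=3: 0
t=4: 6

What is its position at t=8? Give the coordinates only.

The value travels 6 per step and bounces off the walls at -9 and 6.
  step 5: 6 → 0
  step 6: 0 → -6
  step 7: -6 → -6
  step 8: -6 → 0

0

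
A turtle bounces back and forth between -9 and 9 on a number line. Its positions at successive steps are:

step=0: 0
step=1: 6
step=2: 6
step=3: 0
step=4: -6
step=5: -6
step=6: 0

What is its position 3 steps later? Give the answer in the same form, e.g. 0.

The value travels 6 per step and bounces off the walls at -9 and 9.
  step 7: 0 → 6
  step 8: 6 → 6
  step 9: 6 → 0

0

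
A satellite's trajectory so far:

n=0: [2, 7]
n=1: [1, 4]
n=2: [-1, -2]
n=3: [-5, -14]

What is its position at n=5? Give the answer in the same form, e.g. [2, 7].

Consecutive displacements [-1, -3], [-2, -6], [-4, -12] scale by a factor of 2 each step.
step 4: [-5, -14] + [-8, -24] → [-13, -38]
step 5: [-13, -38] + [-16, -48] → [-29, -86]

[-29, -86]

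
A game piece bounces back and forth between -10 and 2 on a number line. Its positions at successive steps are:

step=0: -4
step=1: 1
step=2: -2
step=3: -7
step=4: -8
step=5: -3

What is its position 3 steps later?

-8

The value reflects between -10 and 2, moving 5 per step.
  step 6: -3 → 2
  step 7: 2 → -3
  step 8: -3 → -8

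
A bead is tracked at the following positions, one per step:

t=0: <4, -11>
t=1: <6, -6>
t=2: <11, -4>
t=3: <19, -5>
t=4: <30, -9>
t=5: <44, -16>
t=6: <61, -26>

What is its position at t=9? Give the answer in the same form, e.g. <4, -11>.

First differences are <+2, +5>, <+5, +2>, <+8, -1>, <+11, -4>, <+14, -7>, <+17, -10>; their common second difference is <+3, -3> (constant acceleration).
step 7: <61, -26> + <+20, -13> → <81, -39>
step 8: <81, -39> + <+23, -16> → <104, -55>
step 9: <104, -55> + <+26, -19> → <130, -74>

<130, -74>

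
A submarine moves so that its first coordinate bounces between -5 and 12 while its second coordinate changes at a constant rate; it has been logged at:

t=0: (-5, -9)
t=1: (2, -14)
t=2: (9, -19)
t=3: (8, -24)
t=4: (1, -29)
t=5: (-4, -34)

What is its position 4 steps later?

(0, -54)

The first coordinate travels 7 per step and bounces off the walls at -5 and 12.
  step 6: -4 → 3
  step 7: 3 → 10
  step 8: 10 → 7
  step 9: 7 → 0
The second coordinate changes by -5 each step: at step 9 it is -54.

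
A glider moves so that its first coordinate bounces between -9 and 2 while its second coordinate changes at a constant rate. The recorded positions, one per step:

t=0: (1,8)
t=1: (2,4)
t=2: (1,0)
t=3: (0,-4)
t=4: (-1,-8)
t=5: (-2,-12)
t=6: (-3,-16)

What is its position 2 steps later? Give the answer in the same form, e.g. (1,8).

The first coordinate reflects between -9 and 2, moving 1 per step.
  step 7: -3 → -4
  step 8: -4 → -5
The second coordinate changes by -4 each step: at step 8 it is -24.

(-5,-24)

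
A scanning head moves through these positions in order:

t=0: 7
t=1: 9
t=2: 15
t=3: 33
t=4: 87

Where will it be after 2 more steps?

735

Consecutive displacements +2, +6, +18, +54 scale by a factor of 3 each step.
step 5: 87 + 162 → 249
step 6: 249 + 486 → 735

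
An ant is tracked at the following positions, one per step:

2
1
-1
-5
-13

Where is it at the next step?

The jumps are -1, -2, -4, -8 — a geometric progression with ratio 2.
step 5: -13 − 16 → -29

-29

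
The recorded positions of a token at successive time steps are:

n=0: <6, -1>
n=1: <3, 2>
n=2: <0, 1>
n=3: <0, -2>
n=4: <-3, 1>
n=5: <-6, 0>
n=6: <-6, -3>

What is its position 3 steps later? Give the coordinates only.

The moves between consecutive positions are <-3, +3>, <-3, -1>, <+0, -3>, <-3, +3>, <-3, -1>, <+0, -3>; they repeat the 3-cycle [<-3, +3>, <-3, -1>, <+0, -3>].
step 7: apply <-3, +3> → <-9, 0>
step 8: apply <-3, -1> → <-12, -1>
step 9: apply <+0, -3> → <-12, -4>

<-12, -4>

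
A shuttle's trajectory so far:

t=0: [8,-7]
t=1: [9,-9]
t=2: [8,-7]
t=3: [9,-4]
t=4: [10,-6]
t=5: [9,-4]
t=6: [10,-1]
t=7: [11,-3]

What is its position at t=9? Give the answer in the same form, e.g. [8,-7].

[11,2]

The moves between consecutive positions are [+1,-2], [-1,+2], [+1,+3], [+1,-2], [-1,+2], [+1,+3], [+1,-2]; they repeat the 3-cycle [[+1,-2], [-1,+2], [+1,+3]].
step 8: apply [-1,+2] → [10,-1]
step 9: apply [+1,+3] → [11,2]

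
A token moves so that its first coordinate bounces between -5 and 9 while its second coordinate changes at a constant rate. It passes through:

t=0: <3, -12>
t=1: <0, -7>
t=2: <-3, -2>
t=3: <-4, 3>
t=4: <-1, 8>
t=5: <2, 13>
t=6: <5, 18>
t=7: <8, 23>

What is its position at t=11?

The first coordinate reflects between -5 and 9, moving 3 per step.
  step 8: 8 → 7
  step 9: 7 → 4
  step 10: 4 → 1
  step 11: 1 → -2
The second coordinate changes by +5 each step: at step 11 it is 43.

<-2, 43>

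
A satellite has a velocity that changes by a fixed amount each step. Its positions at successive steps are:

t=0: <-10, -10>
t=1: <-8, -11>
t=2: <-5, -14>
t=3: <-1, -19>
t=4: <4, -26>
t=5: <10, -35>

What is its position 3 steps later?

<34, -74>

Successive displacements: <+2, -1>, <+3, -3>, <+4, -5>, <+5, -7>, <+6, -9> — each changes by <+1, -2>.
step 6: <10, -35> + <+7, -11> → <17, -46>
step 7: <17, -46> + <+8, -13> → <25, -59>
step 8: <25, -59> + <+9, -15> → <34, -74>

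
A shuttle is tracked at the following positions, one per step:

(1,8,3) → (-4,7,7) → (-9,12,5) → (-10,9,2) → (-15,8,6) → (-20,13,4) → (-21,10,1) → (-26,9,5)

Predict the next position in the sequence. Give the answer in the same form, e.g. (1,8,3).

(-31,14,3)

Step-to-step displacements: (-5,-1,+4), (-5,+5,-2), (-1,-3,-3), (-5,-1,+4), (-5,+5,-2), (-1,-3,-3), (-5,-1,+4) — a repeating cycle of length 3.
step 8: apply (-5,+5,-2) → (-31,14,3)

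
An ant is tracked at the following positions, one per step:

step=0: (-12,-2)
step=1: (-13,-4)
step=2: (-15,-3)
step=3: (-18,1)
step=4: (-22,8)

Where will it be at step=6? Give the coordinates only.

Successive displacements: (-1,-2), (-2,+1), (-3,+4), (-4,+7) — each changes by (-1,+3).
step 5: (-22,8) + (-5,+10) → (-27,18)
step 6: (-27,18) + (-6,+13) → (-33,31)

(-33,31)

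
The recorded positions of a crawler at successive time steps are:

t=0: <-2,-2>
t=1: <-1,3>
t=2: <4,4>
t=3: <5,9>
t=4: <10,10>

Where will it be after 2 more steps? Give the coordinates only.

Differencing gives <+1,+5>, <+5,+1>, <+1,+5>, <+5,+1>. This is the pattern <+1,+5>, <+5,+1> repeated.
step 5: apply <+1,+5> → <11,15>
step 6: apply <+5,+1> → <16,16>

<16,16>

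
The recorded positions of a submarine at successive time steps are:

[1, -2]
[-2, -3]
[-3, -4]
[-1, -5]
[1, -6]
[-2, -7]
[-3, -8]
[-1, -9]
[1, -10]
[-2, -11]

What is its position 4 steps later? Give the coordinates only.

The first coordinate repeats the cycle [1, -2, -3, -1] with period 4; step 13 mod 4 = 1, giving -2.
The second coordinate changes by -1 each step, so at step 13 it is -2 + 13·(-1) = -15.

[-2, -15]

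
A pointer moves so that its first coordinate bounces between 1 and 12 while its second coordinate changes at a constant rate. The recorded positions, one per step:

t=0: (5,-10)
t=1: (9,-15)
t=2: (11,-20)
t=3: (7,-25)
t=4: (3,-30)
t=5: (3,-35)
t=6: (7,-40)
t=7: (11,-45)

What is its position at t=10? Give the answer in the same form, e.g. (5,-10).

The first coordinate travels 4 per step and bounces off the walls at 1 and 12.
  step 8: 11 → 9
  step 9: 9 → 5
  step 10: 5 → 1
The second coordinate changes by -5 each step: at step 10 it is -60.

(1,-60)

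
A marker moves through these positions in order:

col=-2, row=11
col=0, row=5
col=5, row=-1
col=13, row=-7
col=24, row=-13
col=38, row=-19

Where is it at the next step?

Taking differences between consecutive positions: (+2, -6), (+5, -6), (+8, -6), (+11, -6), (+14, -6). These grow by (+3, +0) each step.
step 6: col=38, row=-19 + (+17, -6) → col=55, row=-25

col=55, row=-25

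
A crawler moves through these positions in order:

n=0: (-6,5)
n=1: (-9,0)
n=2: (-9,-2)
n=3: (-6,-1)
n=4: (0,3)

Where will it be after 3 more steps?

(36,33)

First differences are (-3,-5), (+0,-2), (+3,+1), (+6,+4); their common second difference is (+3,+3) (constant acceleration).
step 5: (0,3) + (+9,+7) → (9,10)
step 6: (9,10) + (+12,+10) → (21,20)
step 7: (21,20) + (+15,+13) → (36,33)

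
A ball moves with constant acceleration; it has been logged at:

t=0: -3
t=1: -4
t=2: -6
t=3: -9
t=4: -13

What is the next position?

-18

Successive displacements: -1, -2, -3, -4 — each changes by -1.
step 5: -13 − 5 → -18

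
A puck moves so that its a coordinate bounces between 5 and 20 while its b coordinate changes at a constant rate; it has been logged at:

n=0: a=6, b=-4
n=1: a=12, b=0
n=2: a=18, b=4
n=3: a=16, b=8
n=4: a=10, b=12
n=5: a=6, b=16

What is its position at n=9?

a=10, b=32

The a coordinate travels 6 per step and bounces off the walls at 5 and 20.
  step 6: 6 → 12
  step 7: 12 → 18
  step 8: 18 → 16
  step 9: 16 → 10
The b coordinate changes by +4 each step: at step 9 it is 32.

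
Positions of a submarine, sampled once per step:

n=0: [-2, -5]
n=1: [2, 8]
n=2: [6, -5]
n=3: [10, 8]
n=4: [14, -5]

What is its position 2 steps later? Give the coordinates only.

First: linear, +4 per step → 22 at step 6.
Second: cycles through -5, 8 every 2 steps. Step 6 lands at position 0 of the cycle → -5.

[22, -5]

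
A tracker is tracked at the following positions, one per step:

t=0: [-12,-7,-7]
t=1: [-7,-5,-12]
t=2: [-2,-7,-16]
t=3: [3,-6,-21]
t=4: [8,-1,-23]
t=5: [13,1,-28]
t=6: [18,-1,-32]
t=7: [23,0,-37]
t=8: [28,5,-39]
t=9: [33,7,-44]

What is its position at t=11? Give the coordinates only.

[43,6,-53]

Step-to-step displacements: [+5,+2,-5], [+5,-2,-4], [+5,+1,-5], [+5,+5,-2], [+5,+2,-5], [+5,-2,-4], [+5,+1,-5], [+5,+5,-2], [+5,+2,-5] — a repeating cycle of length 4.
step 10: apply [+5,-2,-4] → [38,5,-48]
step 11: apply [+5,+1,-5] → [43,6,-53]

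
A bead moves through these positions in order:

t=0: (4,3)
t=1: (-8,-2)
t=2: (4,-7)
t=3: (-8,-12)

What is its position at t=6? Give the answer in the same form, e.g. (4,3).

The first coordinate repeats the cycle [4, -8] with period 2; step 6 mod 2 = 0, giving 4.
The second coordinate changes by -5 each step, so at step 6 it is 3 + 6·(-5) = -27.

(4,-27)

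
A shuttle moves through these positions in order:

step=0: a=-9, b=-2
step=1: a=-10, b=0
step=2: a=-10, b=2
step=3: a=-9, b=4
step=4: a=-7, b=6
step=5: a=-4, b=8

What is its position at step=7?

a=5, b=12

Successive displacements: (-1, +2), (+0, +2), (+1, +2), (+2, +2), (+3, +2) — each changes by (+1, +0).
step 6: a=-4, b=8 + (+4, +2) → a=0, b=10
step 7: a=0, b=10 + (+5, +2) → a=5, b=12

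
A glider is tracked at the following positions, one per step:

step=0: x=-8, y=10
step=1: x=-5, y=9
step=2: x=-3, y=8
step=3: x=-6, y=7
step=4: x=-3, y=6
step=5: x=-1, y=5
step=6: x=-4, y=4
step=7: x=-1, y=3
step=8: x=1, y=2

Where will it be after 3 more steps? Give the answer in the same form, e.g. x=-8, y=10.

x=3, y=-1

The moves between consecutive positions are (+3, -1), (+2, -1), (-3, -1), (+3, -1), (+2, -1), (-3, -1), (+3, -1), (+2, -1); they repeat the 3-cycle [(+3, -1), (+2, -1), (-3, -1)].
step 9: apply (-3, -1) → x=-2, y=1
step 10: apply (+3, -1) → x=1, y=0
step 11: apply (+2, -1) → x=3, y=-1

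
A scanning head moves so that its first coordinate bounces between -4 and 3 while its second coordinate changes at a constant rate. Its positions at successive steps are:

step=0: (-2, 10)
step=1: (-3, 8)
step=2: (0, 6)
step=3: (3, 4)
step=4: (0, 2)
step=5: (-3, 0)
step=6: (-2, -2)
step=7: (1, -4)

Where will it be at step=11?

The first coordinate reflects between -4 and 3, moving 3 per step.
  step 8: 1 → 2
  step 9: 2 → -1
  step 10: -1 → -4
  step 11: -4 → -1
The second coordinate changes by -2 each step: at step 11 it is -12.

(-1, -12)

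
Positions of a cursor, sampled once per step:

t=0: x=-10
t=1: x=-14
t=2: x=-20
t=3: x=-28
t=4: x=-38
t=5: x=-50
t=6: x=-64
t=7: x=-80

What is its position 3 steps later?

Taking differences between consecutive positions: -4, -6, -8, -10, -12, -14, -16. These grow by -2 each step.
step 8: -80 − 18 → x=-98
step 9: -98 − 20 → x=-118
step 10: -118 − 22 → x=-140

x=-140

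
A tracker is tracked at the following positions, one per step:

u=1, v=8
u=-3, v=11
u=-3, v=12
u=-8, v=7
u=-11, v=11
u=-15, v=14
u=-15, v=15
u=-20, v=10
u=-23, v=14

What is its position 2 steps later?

u=-27, v=18

Step-to-step displacements: (-4,+3), (+0,+1), (-5,-5), (-3,+4), (-4,+3), (+0,+1), (-5,-5), (-3,+4) — a repeating cycle of length 4.
step 9: apply (-4,+3) → u=-27, v=17
step 10: apply (+0,+1) → u=-27, v=18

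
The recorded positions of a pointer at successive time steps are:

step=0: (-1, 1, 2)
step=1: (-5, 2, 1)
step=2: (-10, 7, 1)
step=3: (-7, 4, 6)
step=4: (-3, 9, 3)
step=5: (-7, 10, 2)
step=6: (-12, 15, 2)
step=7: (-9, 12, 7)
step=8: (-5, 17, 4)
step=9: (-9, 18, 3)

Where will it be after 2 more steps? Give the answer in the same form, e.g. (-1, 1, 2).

(-11, 20, 8)

Differencing gives (-4, +1, -1), (-5, +5, +0), (+3, -3, +5), (+4, +5, -3), (-4, +1, -1), (-5, +5, +0), (+3, -3, +5), (+4, +5, -3), (-4, +1, -1). This is the pattern (-4, +1, -1), (-5, +5, +0), (+3, -3, +5), (+4, +5, -3) repeated.
step 10: apply (-5, +5, +0) → (-14, 23, 3)
step 11: apply (+3, -3, +5) → (-11, 20, 8)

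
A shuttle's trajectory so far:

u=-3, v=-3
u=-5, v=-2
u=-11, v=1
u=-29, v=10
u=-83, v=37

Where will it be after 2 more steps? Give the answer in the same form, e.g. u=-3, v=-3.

u=-731, v=361

Step-to-step displacements: (-2, +1), (-6, +3), (-18, +9), (-54, +27); each is 3× the previous.
step 5: u=-83, v=37 + (-162, +81) → u=-245, v=118
step 6: u=-245, v=118 + (-486, +243) → u=-731, v=361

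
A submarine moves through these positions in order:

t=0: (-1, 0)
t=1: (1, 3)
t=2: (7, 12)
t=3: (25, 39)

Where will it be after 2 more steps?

Step-to-step displacements: (+2, +3), (+6, +9), (+18, +27); each is 3× the previous.
step 4: (25, 39) + (+54, +81) → (79, 120)
step 5: (79, 120) + (+162, +243) → (241, 363)

(241, 363)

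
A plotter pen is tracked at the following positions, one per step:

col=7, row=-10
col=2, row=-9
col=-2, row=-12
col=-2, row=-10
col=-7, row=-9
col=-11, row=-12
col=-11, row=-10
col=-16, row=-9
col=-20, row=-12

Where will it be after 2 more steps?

col=-25, row=-9

The moves between consecutive positions are (-5,+1), (-4,-3), (+0,+2), (-5,+1), (-4,-3), (+0,+2), (-5,+1), (-4,-3); they repeat the 3-cycle [(-5,+1), (-4,-3), (+0,+2)].
step 9: apply (+0,+2) → col=-20, row=-10
step 10: apply (-5,+1) → col=-25, row=-9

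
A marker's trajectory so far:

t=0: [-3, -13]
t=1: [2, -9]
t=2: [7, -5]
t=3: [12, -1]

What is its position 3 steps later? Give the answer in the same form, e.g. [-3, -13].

Each step adds [+5, +4] to the position.
step 4: [12, -1] + [+5, +4] → [17, 3]
step 5: [17, 3] + [+5, +4] → [22, 7]
step 6: [22, 7] + [+5, +4] → [27, 11]

[27, 11]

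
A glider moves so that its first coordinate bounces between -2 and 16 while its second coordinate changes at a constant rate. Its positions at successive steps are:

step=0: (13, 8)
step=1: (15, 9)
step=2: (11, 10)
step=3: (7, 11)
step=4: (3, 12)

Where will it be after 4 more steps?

The first coordinate travels 4 per step and bounces off the walls at -2 and 16.
  step 5: 3 → -1
  step 6: -1 → 1
  step 7: 1 → 5
  step 8: 5 → 9
The second coordinate changes by +1 each step: at step 8 it is 16.

(9, 16)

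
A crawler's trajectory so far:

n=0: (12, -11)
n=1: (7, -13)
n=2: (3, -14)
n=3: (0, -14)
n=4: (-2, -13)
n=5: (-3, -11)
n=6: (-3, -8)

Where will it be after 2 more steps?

Successive displacements: (-5, -2), (-4, -1), (-3, +0), (-2, +1), (-1, +2), (+0, +3) — each changes by (+1, +1).
step 7: (-3, -8) + (+1, +4) → (-2, -4)
step 8: (-2, -4) + (+2, +5) → (0, 1)

(0, 1)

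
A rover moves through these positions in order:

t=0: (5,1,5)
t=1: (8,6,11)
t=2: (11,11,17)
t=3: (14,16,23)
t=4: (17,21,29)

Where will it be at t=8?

(29,41,53)

Each step adds (+3,+5,+6) to the position.
step 5: (17,21,29) + (+3,+5,+6) → (20,26,35)
step 6: (20,26,35) + (+3,+5,+6) → (23,31,41)
step 7: (23,31,41) + (+3,+5,+6) → (26,36,47)
step 8: (26,36,47) + (+3,+5,+6) → (29,41,53)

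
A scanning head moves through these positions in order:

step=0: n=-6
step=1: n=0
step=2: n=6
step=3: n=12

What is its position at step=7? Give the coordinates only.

n=36

The position changes by +6 every step.
step 4: 12 + 6 → n=18
step 5: 18 + 6 → n=24
step 6: 24 + 6 → n=30
step 7: 30 + 6 → n=36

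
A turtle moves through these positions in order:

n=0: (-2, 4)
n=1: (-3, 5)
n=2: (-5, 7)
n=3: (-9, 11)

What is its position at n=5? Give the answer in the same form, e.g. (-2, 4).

Step-to-step displacements: (-1, +1), (-2, +2), (-4, +4); each is 2× the previous.
step 4: (-9, 11) + (-8, +8) → (-17, 19)
step 5: (-17, 19) + (-16, +16) → (-33, 35)

(-33, 35)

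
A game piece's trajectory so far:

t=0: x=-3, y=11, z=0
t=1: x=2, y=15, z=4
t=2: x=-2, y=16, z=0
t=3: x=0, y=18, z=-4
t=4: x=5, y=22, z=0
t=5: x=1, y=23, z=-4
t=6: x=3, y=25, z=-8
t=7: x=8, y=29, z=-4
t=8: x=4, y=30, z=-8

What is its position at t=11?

Differencing gives (+5,+4,+4), (-4,+1,-4), (+2,+2,-4), (+5,+4,+4), (-4,+1,-4), (+2,+2,-4), (+5,+4,+4), (-4,+1,-4). This is the pattern (+5,+4,+4), (-4,+1,-4), (+2,+2,-4) repeated.
step 9: apply (+2,+2,-4) → x=6, y=32, z=-12
step 10: apply (+5,+4,+4) → x=11, y=36, z=-8
step 11: apply (-4,+1,-4) → x=7, y=37, z=-12

x=7, y=37, z=-12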